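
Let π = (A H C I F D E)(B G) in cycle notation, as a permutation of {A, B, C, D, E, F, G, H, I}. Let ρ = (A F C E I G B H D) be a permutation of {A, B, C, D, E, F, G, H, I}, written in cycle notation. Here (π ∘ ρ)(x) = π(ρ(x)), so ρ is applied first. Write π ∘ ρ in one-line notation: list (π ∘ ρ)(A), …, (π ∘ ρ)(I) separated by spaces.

Chase each element through ρ then π: A → F → D; B → H → C; C → E → A; D → A → H; E → I → F; F → C → I; G → B → G; H → D → E; I → G → B.
So π ∘ ρ in one-line form is D C A H F I G E B.

D C A H F I G E B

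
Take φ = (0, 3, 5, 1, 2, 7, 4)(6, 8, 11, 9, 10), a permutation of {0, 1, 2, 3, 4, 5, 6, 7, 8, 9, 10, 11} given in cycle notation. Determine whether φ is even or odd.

even

The cycle lengths are 7, 5.
A cycle of length ℓ contributes ℓ−1 transpositions, so φ is a product of 6 + 4 = 10 transpositions — even.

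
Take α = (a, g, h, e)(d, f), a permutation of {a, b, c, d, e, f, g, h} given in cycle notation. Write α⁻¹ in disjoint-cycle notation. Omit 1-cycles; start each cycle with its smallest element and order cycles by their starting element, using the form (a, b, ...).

(a, e, h, g)(d, f)

If α sends a → b within a cycle, α⁻¹ sends b → a; equivalently, reverse each cycle.
Reversing each cycle of α and rotating so the smallest element leads gives (a, e, h, g)(d, f).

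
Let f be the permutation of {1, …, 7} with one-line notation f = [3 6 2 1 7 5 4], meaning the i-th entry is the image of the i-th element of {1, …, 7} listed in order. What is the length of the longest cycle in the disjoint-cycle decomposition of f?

Decomposing into disjoint cycles gives (1 3 2 6 5 7 4); the longest has length 7.

7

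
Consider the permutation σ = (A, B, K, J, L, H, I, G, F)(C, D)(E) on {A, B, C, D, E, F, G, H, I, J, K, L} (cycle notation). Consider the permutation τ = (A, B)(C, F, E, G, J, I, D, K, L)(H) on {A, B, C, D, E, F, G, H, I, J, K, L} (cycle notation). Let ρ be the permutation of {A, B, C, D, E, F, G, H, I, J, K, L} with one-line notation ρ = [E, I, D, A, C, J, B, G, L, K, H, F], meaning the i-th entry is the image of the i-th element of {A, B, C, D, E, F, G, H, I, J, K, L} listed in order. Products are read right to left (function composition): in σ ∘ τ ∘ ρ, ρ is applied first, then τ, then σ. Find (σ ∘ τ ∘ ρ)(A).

Apply the permutations in order: ρ(A) = E, then τ(E) = G, then σ(G) = F. So (σ ∘ τ ∘ ρ)(A) = F.

F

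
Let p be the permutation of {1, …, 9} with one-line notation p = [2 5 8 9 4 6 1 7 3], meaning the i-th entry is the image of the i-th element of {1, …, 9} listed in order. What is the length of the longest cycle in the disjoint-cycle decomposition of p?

8

Decomposing into disjoint cycles gives (1, 2, 5, 4, 9, 3, 8, 7); the longest has length 8.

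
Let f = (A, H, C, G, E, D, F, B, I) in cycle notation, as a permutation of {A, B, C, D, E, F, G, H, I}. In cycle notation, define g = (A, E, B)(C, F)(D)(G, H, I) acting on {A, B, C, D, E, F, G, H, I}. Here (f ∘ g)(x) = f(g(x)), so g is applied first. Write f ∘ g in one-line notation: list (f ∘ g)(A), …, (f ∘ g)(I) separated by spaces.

D H B F I G C A E

(f ∘ g)(x) = f(g(x)). Computing each image: f(g(A)) = f(E) = D, f(g(B)) = f(A) = H, f(g(C)) = f(F) = B, f(g(D)) = f(D) = F, f(g(E)) = f(B) = I, f(g(F)) = f(C) = G, f(g(G)) = f(H) = C, f(g(H)) = f(I) = A, f(g(I)) = f(G) = E.
Hence f ∘ g = [D H B F I G C A E].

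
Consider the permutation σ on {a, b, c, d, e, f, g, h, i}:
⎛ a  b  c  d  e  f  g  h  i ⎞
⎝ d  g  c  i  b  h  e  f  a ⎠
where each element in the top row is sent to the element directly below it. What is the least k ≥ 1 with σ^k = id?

6

Writing σ as disjoint cycles, the cycle lengths are 3, 3, 2, 1.
The order is lcm(3, 3, 2) = 6.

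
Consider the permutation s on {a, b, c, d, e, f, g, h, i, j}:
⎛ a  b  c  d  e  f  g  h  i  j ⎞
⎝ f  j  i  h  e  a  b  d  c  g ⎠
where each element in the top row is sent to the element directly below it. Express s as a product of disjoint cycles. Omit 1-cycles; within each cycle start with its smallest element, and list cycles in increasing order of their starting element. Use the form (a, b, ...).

Iterating s from a gives a → f → a; that is the 2-cycle (a, f).
Repeating from the next unused element and collecting all non-trivial cycles gives (a, f)(b, j, g)(c, i)(d, h).

(a, f)(b, j, g)(c, i)(d, h)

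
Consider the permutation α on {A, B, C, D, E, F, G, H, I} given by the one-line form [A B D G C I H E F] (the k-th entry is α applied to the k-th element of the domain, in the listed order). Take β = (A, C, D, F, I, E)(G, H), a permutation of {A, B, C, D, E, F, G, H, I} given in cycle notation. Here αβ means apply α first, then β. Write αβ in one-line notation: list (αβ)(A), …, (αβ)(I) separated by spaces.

Chase each element through α then β: A → A → C; B → B → B; C → D → F; D → G → H; E → C → D; F → I → E; G → H → G; H → E → A; I → F → I.
Collecting the images, αβ = [C B F H D E G A I].

C B F H D E G A I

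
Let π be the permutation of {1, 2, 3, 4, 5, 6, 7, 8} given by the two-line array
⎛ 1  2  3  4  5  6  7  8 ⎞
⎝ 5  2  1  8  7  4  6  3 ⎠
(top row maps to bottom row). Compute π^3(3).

7

Tracing 3 → 1 → … returns to 3 after 7 steps, so 3 lies in a 7-cycle (1 5 7 6 4 8 3).
Advancing 3 steps from 3: 3 → 1 → 5 → 7.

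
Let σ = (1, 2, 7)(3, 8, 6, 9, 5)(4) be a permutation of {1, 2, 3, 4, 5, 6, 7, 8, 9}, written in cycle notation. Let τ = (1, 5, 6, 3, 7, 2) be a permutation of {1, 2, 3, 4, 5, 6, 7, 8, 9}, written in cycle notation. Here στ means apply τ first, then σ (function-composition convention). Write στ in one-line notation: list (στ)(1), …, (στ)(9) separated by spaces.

3 2 1 4 9 8 7 6 5

(στ)(x) = σ(τ(x)). Computing each image: σ(τ(1)) = σ(5) = 3, σ(τ(2)) = σ(1) = 2, σ(τ(3)) = σ(7) = 1, σ(τ(4)) = σ(4) = 4, σ(τ(5)) = σ(6) = 9, σ(τ(6)) = σ(3) = 8, σ(τ(7)) = σ(2) = 7, σ(τ(8)) = σ(8) = 6, σ(τ(9)) = σ(9) = 5.
Hence στ = [3 2 1 4 9 8 7 6 5].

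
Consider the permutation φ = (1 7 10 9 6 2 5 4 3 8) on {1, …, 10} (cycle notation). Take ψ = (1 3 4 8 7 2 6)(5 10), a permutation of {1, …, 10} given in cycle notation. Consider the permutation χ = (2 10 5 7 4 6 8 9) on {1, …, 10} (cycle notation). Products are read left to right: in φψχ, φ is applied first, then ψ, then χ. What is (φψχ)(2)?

(φψχ)(2) = χ(ψ(φ(2))). φ(2) = 5, then ψ(5) = 10, then χ(10) = 5, so the result is 5.

5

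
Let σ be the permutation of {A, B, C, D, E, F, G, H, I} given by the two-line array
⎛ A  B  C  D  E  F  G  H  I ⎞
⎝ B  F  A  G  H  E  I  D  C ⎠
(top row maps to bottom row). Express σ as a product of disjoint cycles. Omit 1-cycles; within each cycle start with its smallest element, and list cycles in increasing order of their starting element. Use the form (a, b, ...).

Iterating σ from A gives A → B → F → E → H → D → G → I → C → A; that is the 9-cycle (A, B, F, E, H, D, G, I, C).
Repeating from the next unused element and collecting all non-trivial cycles gives (A, B, F, E, H, D, G, I, C).

(A, B, F, E, H, D, G, I, C)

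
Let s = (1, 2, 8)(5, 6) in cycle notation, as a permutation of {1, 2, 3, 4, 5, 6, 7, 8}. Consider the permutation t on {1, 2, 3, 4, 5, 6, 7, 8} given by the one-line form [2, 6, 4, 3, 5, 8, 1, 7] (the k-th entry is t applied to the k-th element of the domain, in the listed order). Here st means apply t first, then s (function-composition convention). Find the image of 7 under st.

(st)(7) = s(t(7)). t(7) = 1, then s(1) = 2. So (st)(7) = 2.

2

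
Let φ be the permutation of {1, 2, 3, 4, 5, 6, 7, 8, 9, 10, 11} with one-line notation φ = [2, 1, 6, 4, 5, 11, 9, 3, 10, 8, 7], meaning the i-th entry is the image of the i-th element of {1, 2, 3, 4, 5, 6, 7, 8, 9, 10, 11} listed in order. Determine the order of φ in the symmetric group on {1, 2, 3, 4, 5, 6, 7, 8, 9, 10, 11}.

14

Decomposing into disjoint cycles gives cycle lengths 7, 2, 1, 1.
The order of φ is the least common multiple of its cycle lengths: lcm(7, 2) = 14.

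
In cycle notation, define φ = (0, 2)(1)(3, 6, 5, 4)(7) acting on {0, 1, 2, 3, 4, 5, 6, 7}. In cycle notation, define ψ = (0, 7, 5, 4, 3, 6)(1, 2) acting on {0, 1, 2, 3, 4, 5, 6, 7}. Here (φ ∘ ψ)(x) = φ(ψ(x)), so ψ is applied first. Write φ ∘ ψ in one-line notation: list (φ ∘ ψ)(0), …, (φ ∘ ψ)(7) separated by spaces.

(φ ∘ ψ)(x) = φ(ψ(x)). Computing each image: φ(ψ(0)) = φ(7) = 7, φ(ψ(1)) = φ(2) = 0, φ(ψ(2)) = φ(1) = 1, φ(ψ(3)) = φ(6) = 5, φ(ψ(4)) = φ(3) = 6, φ(ψ(5)) = φ(4) = 3, φ(ψ(6)) = φ(0) = 2, φ(ψ(7)) = φ(5) = 4.
Hence φ ∘ ψ = [7 0 1 5 6 3 2 4].

7 0 1 5 6 3 2 4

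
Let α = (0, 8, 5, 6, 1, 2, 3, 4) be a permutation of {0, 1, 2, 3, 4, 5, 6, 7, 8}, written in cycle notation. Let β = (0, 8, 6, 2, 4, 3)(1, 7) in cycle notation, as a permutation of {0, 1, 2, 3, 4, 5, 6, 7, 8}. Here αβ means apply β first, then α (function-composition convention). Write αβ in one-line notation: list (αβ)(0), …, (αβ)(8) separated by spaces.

5 7 0 8 4 6 3 2 1

Chase each element through β then α: 0 → 8 → 5; 1 → 7 → 7; 2 → 4 → 0; 3 → 0 → 8; 4 → 3 → 4; 5 → 5 → 6; 6 → 2 → 3; 7 → 1 → 2; 8 → 6 → 1.
So αβ in one-line form is 5 7 0 8 4 6 3 2 1.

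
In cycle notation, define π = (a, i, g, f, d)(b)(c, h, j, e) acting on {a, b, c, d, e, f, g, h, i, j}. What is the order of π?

20

The disjoint cycles have lengths 5, 4, 1.
The order of π is the least common multiple of its cycle lengths: lcm(5, 4) = 20.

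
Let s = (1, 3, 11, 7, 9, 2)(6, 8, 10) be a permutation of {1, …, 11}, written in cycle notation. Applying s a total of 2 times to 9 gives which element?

9 lies in the 6-cycle (1, 3, 11, 7, 9, 2).
Stepping 2 places around the cycle: 9 → 2 → 1.

1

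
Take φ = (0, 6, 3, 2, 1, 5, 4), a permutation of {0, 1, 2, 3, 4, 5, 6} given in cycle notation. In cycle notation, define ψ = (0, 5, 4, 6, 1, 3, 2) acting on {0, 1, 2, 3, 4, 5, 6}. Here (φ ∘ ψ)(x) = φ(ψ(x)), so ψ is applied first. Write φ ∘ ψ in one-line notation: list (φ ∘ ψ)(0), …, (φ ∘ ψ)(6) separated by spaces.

4 2 6 1 3 0 5

For each element, apply ψ then φ: 0 → 5 → 4; 1 → 3 → 2; 2 → 0 → 6; 3 → 2 → 1; 4 → 6 → 3; 5 → 4 → 0; 6 → 1 → 5.
Collecting the images, φ ∘ ψ = [4 2 6 1 3 0 5].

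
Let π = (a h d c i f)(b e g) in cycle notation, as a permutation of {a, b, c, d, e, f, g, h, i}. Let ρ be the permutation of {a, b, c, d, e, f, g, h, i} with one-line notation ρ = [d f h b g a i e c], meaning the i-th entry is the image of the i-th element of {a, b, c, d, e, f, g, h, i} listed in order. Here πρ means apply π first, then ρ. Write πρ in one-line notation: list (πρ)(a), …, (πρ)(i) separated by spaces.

e g c h i d f b a

For each element, apply π then ρ: a → h → e; b → e → g; c → i → c; d → c → h; e → g → i; f → a → d; g → b → f; h → d → b; i → f → a.
Collecting the images, πρ = [e g c h i d f b a].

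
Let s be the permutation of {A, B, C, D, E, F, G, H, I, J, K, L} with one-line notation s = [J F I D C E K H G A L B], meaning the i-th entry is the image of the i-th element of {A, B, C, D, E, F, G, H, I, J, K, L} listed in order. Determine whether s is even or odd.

In disjoint-cycle form the cycle lengths are 8, 2, 1, 1.
A cycle is odd iff its length is even; s has 2 even-length cycles, so sgn(s) = (−1)^2 and s is even.

even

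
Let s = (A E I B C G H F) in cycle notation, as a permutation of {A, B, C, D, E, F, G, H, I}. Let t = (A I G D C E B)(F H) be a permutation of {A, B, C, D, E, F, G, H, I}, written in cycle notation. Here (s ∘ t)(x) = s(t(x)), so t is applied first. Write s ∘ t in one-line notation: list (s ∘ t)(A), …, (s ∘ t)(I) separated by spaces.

For each element, apply t then s: A → I → B; B → A → E; C → E → I; D → C → G; E → B → C; F → H → F; G → D → D; H → F → A; I → G → H.
Collecting the images, s ∘ t = [B E I G C F D A H].

B E I G C F D A H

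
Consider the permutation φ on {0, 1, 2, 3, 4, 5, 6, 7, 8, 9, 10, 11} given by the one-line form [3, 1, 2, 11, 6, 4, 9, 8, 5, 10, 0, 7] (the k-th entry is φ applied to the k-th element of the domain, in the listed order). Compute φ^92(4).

Tracing 4 → 6 → … returns to 4 after 10 steps, so 4 lies in a 10-cycle (0 3 11 7 8 5 4 6 9 10).
Powers repeat with period 10 on this cycle, and 92 mod 10 = 2, so φ^92(4) = φ^2(4).
Advancing 2 steps from 4: 4 → 6 → 9.

9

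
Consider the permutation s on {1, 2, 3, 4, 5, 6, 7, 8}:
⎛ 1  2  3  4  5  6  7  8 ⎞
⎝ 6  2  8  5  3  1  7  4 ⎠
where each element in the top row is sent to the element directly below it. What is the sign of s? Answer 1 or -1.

In disjoint-cycle form the cycle lengths are 4, 2, 1, 1.
A cycle of length ℓ contributes ℓ−1 transpositions, so s is a product of 3 + 1 = 4 transpositions — even.

1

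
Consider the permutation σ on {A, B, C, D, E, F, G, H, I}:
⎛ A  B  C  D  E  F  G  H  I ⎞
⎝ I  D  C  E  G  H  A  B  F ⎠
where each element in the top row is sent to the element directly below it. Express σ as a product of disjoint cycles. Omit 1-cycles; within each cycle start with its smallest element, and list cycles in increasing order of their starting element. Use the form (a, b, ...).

(A, I, F, H, B, D, E, G)

Iterating σ from A gives A → I → F → H → B → D → E → G → A; that is the 8-cycle (A, I, F, H, B, D, E, G).
Continuing from each remaining unvisited element yields (A, I, F, H, B, D, E, G).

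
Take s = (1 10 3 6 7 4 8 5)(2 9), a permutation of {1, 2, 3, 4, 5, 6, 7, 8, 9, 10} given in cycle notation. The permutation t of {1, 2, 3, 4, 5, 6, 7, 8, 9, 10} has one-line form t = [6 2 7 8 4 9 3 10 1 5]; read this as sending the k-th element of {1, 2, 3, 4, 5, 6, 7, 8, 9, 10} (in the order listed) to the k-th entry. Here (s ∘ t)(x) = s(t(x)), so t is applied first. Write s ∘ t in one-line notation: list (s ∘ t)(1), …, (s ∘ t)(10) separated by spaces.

7 9 4 5 8 2 6 3 10 1

(s ∘ t)(x) = s(t(x)). Computing each image: s(t(1)) = s(6) = 7, s(t(2)) = s(2) = 9, s(t(3)) = s(7) = 4, s(t(4)) = s(8) = 5, s(t(5)) = s(4) = 8, s(t(6)) = s(9) = 2, s(t(7)) = s(3) = 6, s(t(8)) = s(10) = 3, s(t(9)) = s(1) = 10, s(t(10)) = s(5) = 1.
Hence s ∘ t = [7 9 4 5 8 2 6 3 10 1].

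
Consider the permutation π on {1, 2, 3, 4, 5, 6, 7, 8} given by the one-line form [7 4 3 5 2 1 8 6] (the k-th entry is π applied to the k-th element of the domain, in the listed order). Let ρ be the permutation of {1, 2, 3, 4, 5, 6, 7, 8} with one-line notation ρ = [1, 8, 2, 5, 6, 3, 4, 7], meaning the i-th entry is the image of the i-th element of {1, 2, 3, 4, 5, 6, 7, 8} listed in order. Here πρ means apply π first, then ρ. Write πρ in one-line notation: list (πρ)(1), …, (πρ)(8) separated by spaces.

Chase each element through π then ρ: 1 → 7 → 4; 2 → 4 → 5; 3 → 3 → 2; 4 → 5 → 6; 5 → 2 → 8; 6 → 1 → 1; 7 → 8 → 7; 8 → 6 → 3.
So πρ in one-line form is 4 5 2 6 8 1 7 3.

4 5 2 6 8 1 7 3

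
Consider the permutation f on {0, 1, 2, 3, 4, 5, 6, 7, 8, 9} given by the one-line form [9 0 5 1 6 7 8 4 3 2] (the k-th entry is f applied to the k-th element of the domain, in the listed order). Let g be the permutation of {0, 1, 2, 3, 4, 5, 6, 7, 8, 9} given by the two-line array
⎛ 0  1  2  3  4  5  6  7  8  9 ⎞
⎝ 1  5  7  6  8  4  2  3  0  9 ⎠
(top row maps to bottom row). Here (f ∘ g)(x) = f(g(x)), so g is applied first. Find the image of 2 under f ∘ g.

4

(f ∘ g)(2) = f(g(2)). g(2) = 7, then f(7) = 4. So (f ∘ g)(2) = 4.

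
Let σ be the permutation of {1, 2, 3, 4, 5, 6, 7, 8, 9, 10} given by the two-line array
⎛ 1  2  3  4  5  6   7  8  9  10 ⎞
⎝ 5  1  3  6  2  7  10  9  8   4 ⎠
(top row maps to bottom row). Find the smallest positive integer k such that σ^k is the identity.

Writing σ as disjoint cycles, the cycle lengths are 4, 3, 2, 1.
The order of σ is the least common multiple of its cycle lengths: lcm(4, 3, 2) = 12.

12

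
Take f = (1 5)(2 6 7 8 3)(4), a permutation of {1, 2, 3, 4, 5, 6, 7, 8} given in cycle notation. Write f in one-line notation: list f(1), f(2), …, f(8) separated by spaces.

5 6 2 4 1 7 8 3

Each element maps to the next entry in its cycle (wrapping to the front): 1↦5, 2↦6, 3↦2, 4↦4, 5↦1, 6↦7, 7↦8, 8↦3.
Listing these in domain order gives 5 6 2 4 1 7 8 3.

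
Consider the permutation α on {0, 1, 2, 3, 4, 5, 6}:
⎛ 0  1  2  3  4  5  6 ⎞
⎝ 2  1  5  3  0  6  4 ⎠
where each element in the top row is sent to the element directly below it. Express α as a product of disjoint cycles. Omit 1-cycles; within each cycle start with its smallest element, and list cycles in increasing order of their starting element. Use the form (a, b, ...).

(0, 2, 5, 6, 4)

Iterating α from 0 gives 0 → 2 → 5 → 6 → 4 → 0; that is the 5-cycle (0, 2, 5, 6, 4).
Repeating from the next unused element and collecting all non-trivial cycles gives (0, 2, 5, 6, 4).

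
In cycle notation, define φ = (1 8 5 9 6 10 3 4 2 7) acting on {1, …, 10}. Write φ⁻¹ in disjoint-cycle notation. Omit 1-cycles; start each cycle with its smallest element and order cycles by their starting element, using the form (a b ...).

(1 7 2 4 3 10 6 9 5 8)

Inverting a permutation written in cycle notation just reverses the order within every cycle.
Reversing each cycle of φ and rotating so the smallest element leads gives (1 7 2 4 3 10 6 9 5 8).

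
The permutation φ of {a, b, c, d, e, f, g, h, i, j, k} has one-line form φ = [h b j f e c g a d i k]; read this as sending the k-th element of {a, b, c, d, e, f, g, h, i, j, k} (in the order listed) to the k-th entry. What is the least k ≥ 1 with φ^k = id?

10

Writing φ as disjoint cycles, the cycle lengths are 5, 2, 1, 1, 1, 1.
Since disjoint cycles commute, ord(φ) = lcm(5, 2) = 10.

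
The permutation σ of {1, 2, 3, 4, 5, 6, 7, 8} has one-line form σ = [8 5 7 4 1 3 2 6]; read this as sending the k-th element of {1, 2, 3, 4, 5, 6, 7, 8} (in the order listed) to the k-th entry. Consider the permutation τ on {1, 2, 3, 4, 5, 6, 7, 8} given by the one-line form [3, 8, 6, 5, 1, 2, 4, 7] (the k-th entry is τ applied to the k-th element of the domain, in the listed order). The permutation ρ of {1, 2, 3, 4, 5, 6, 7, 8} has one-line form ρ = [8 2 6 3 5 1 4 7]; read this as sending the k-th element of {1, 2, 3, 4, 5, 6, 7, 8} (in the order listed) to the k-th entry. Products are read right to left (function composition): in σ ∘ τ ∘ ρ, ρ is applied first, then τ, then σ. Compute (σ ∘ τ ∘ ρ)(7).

1

Chase 7: ρ(7) = 4; τ(4) = 5; σ(5) = 1. Hence (σ ∘ τ ∘ ρ)(7) = 1.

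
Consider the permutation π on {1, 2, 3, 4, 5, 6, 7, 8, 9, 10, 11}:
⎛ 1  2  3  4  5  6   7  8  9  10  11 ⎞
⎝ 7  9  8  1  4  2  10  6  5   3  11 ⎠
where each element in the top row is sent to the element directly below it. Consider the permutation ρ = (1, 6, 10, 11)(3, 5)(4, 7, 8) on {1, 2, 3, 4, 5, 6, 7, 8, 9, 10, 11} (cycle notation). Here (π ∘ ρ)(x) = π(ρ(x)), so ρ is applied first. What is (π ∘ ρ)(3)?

4

ρ(3) = 5, then π(5) = 4; composing gives (π ∘ ρ)(3) = 4.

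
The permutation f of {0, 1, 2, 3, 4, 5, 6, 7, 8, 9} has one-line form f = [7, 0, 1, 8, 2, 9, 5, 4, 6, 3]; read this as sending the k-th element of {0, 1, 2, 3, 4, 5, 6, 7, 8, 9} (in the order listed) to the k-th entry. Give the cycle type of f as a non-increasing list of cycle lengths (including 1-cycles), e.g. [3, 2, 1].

The disjoint cycles are (0 7 4 2 1)(3 8 6 5 9), with lengths 5, 5 in non-increasing order.

[5, 5]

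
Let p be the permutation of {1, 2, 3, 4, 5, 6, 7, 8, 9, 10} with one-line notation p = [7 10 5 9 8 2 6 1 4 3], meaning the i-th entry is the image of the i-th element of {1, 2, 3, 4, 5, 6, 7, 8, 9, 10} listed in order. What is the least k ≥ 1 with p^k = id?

8

Decomposing into disjoint cycles gives cycle lengths 8, 2.
Since disjoint cycles commute, ord(p) = lcm(8, 2) = 8.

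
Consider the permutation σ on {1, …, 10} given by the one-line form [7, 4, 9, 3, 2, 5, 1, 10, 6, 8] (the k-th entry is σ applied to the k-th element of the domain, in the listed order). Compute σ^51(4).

6

Tracing 4 → 3 → … returns to 4 after 6 steps, so 4 lies in a 6-cycle (2 4 3 9 6 5).
Powers repeat with period 6 on this cycle, and 51 mod 6 = 3, so σ^51(4) = σ^3(4).
Stepping 3 places around the cycle: 4 → 3 → 9 → 6.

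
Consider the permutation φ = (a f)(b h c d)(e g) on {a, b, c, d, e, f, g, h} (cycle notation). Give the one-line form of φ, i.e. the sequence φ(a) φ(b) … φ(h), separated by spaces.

Image by image: a→f, b→h, c→d, d→b, e→g, f→a, g→e, h→c.
Listing these in domain order gives f h d b g a e c.

f h d b g a e c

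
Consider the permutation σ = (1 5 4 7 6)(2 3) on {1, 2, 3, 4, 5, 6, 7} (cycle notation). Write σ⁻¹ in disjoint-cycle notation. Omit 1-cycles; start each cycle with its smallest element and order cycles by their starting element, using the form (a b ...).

(1 6 7 4 5)(2 3)

The inverse reverses each cycle.
Reversing each cycle of σ and rotating so the smallest element leads gives (1 6 7 4 5)(2 3).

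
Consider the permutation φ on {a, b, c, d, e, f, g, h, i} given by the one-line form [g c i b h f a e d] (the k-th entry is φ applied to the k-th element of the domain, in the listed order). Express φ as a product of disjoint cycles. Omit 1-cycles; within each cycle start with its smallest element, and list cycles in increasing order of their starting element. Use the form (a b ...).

From a: a → g → a, closing the cycle (a g).
Continuing from each remaining unvisited element yields (a g)(b c i d)(e h).

(a g)(b c i d)(e h)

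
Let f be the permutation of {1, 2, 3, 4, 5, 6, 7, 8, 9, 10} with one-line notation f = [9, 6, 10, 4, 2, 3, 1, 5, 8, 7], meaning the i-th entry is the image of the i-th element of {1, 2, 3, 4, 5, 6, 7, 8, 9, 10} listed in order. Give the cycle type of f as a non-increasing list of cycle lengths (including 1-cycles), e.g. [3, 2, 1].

The disjoint cycles are (1 9 8 5 2 6 3 10 7)(4), with lengths 9, 1 in non-increasing order.

[9, 1]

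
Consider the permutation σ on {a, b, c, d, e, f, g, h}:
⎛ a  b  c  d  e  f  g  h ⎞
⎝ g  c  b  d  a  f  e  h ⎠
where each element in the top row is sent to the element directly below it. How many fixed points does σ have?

3

The fixed points (elements with σ(x) = x) are {d, f, h}, so there are 3.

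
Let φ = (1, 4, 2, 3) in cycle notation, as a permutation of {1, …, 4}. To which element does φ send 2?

3

In the cycle (1, 4, 2, 3), 2 is followed by 3, so φ(2) = 3.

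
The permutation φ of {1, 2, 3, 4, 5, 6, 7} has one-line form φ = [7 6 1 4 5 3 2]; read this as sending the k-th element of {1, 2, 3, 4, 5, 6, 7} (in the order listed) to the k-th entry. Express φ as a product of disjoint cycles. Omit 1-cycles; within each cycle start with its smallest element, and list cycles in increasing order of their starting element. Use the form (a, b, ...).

(1, 7, 2, 6, 3)

Iterating φ from 1 gives 1 → 7 → 2 → 6 → 3 → 1; that is the 5-cycle (1, 7, 2, 6, 3).
Continuing from each remaining unvisited element yields (1, 7, 2, 6, 3).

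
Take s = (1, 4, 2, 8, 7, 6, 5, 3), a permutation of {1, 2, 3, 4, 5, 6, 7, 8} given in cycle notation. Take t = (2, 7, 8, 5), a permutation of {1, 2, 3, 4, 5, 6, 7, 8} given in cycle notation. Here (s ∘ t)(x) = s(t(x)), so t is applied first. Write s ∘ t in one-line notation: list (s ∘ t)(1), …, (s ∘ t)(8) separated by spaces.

4 6 1 2 8 5 7 3

(s ∘ t)(x) = s(t(x)). Computing each image: s(t(1)) = s(1) = 4, s(t(2)) = s(7) = 6, s(t(3)) = s(3) = 1, s(t(4)) = s(4) = 2, s(t(5)) = s(2) = 8, s(t(6)) = s(6) = 5, s(t(7)) = s(8) = 7, s(t(8)) = s(5) = 3.
Hence s ∘ t = [4 6 1 2 8 5 7 3].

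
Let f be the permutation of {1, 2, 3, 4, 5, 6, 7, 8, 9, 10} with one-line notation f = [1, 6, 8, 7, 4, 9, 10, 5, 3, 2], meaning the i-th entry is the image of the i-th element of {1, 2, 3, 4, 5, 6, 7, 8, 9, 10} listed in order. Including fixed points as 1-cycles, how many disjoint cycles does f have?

2

The cycle decomposition is (1)(2, 6, 9, 3, 8, 5, 4, 7, 10), which has 2 cycles (counting 1-cycles).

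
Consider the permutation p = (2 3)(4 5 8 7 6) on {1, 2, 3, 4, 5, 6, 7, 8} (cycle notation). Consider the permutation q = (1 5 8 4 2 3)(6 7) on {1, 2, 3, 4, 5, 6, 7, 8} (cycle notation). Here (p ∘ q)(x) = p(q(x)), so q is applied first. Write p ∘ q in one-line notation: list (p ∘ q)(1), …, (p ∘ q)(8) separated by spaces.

8 2 1 3 7 6 4 5

Chase each element through q then p: 1 → 5 → 8; 2 → 3 → 2; 3 → 1 → 1; 4 → 2 → 3; 5 → 8 → 7; 6 → 7 → 6; 7 → 6 → 4; 8 → 4 → 5.
Collecting the images, p ∘ q = [8 2 1 3 7 6 4 5].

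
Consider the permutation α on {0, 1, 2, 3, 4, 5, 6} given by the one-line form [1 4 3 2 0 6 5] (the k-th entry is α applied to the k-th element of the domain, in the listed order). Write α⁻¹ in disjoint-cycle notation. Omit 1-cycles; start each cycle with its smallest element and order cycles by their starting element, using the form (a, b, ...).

(0, 4, 1)(2, 3)(5, 6)

The cycle decomposition of α is (0, 1, 4)(2, 3)(5, 6).
Reversing each cycle (and rotating so the smallest element leads) gives α⁻¹ = (0, 4, 1)(2, 3)(5, 6).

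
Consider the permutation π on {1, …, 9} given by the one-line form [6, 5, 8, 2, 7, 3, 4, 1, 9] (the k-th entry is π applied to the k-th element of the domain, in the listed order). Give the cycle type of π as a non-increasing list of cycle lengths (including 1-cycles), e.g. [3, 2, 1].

[4, 4, 1]

The disjoint cycles are (1, 6, 3, 8)(2, 5, 7, 4)(9), with lengths 4, 4, 1 in non-increasing order.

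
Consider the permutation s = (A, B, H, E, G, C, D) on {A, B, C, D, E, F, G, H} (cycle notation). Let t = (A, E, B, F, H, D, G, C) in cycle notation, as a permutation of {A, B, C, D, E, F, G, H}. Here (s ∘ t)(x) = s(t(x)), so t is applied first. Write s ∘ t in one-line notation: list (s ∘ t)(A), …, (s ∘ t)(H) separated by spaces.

Chase each element through t then s: A → E → G; B → F → F; C → A → B; D → G → C; E → B → H; F → H → E; G → C → D; H → D → A.
So s ∘ t in one-line form is G F B C H E D A.

G F B C H E D A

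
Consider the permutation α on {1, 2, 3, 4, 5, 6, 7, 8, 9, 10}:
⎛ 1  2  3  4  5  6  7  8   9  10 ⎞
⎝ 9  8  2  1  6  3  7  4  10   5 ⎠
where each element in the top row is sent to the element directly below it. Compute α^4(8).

Tracing 8 → 4 → … returns to 8 after 9 steps, so 8 lies in a 9-cycle (1 9 10 5 6 3 2 8 4).
Advancing 4 steps from 8: 8 → 4 → 1 → 9 → 10.

10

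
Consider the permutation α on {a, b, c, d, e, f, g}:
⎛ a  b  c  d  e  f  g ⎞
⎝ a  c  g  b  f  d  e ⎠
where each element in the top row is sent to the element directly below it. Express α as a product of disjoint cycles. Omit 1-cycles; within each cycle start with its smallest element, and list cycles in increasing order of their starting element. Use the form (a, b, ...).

Iterating α from b gives b → c → g → e → f → d → b; that is the 6-cycle (b, c, g, e, f, d).
Continuing from each remaining unvisited element yields (b, c, g, e, f, d).

(b, c, g, e, f, d)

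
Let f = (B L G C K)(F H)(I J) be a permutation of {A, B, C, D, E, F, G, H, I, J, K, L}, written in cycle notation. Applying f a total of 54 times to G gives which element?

G lies in the 5-cycle (B L G C K).
On a 5-cycle, f^5 is the identity, so f^54 = f^4 there (54 ≡ 4 mod 5).
Stepping 4 places around the cycle: G → C → K → B → L.

L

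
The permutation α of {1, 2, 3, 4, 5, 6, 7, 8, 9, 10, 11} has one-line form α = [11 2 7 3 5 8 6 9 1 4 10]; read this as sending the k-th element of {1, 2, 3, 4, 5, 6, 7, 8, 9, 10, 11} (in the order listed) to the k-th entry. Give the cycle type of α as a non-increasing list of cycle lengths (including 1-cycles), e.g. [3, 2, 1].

The disjoint cycles are (1, 11, 10, 4, 3, 7, 6, 8, 9)(2)(5), with lengths 9, 1, 1 in non-increasing order.

[9, 1, 1]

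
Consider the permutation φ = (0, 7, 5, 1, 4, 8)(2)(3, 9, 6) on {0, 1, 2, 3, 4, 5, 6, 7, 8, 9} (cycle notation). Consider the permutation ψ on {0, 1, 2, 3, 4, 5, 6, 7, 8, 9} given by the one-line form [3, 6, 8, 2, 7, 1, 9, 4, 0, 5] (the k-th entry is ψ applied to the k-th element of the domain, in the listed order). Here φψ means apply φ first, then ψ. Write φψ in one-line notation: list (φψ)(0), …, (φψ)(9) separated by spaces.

4 7 8 5 0 6 2 1 3 9

Chase each element through φ then ψ: 0 → 7 → 4; 1 → 4 → 7; 2 → 2 → 8; 3 → 9 → 5; 4 → 8 → 0; 5 → 1 → 6; 6 → 3 → 2; 7 → 5 → 1; 8 → 0 → 3; 9 → 6 → 9.
So φψ in one-line form is 4 7 8 5 0 6 2 1 3 9.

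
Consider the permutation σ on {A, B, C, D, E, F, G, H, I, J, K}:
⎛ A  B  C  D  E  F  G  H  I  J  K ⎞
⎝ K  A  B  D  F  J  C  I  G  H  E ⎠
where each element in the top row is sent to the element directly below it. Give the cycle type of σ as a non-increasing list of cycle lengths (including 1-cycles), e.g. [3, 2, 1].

The disjoint cycles are (A K E F J H I G C B)(D), with lengths 10, 1 in non-increasing order.

[10, 1]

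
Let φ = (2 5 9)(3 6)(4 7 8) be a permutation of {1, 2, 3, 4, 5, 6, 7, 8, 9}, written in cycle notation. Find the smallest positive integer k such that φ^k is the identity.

The cycle type of φ is (3, 3, 2, 1).
The order is lcm(3, 3, 2) = 6.

6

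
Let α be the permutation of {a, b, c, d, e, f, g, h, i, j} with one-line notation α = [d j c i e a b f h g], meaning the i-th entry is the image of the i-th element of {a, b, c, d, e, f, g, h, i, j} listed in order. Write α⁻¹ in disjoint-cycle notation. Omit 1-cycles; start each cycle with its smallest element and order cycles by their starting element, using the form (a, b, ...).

(a, f, h, i, d)(b, g, j)

The cycle decomposition of α is (a, d, i, h, f)(b, j, g).
Reversing each cycle (and rotating so the smallest element leads) gives α⁻¹ = (a, f, h, i, d)(b, g, j).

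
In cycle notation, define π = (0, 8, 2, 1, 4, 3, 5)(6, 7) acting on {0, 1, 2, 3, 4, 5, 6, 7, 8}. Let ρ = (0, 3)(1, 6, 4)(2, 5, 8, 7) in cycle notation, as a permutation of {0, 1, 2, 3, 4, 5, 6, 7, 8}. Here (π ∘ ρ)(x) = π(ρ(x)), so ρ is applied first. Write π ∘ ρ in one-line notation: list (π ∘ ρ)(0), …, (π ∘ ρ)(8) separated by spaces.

5 7 0 8 4 2 3 1 6

(π ∘ ρ)(x) = π(ρ(x)). Computing each image: π(ρ(0)) = π(3) = 5, π(ρ(1)) = π(6) = 7, π(ρ(2)) = π(5) = 0, π(ρ(3)) = π(0) = 8, π(ρ(4)) = π(1) = 4, π(ρ(5)) = π(8) = 2, π(ρ(6)) = π(4) = 3, π(ρ(7)) = π(2) = 1, π(ρ(8)) = π(7) = 6.
Hence π ∘ ρ = [5 7 0 8 4 2 3 1 6].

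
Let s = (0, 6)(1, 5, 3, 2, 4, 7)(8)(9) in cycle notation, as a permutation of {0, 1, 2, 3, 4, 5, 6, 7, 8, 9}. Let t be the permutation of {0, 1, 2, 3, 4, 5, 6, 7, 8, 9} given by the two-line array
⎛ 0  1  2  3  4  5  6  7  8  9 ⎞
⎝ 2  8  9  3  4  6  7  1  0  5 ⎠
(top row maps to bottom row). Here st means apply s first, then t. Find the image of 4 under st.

1

First apply s: s(4) = 7, then t(7) = 1. Thus (st)(4) = 1.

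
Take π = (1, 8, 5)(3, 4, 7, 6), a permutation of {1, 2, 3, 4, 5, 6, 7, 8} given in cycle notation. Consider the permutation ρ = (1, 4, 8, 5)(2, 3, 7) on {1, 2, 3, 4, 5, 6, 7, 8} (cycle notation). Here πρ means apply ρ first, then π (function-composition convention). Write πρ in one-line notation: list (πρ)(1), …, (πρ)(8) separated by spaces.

(πρ)(x) = π(ρ(x)). Computing each image: π(ρ(1)) = π(4) = 7, π(ρ(2)) = π(3) = 4, π(ρ(3)) = π(7) = 6, π(ρ(4)) = π(8) = 5, π(ρ(5)) = π(1) = 8, π(ρ(6)) = π(6) = 3, π(ρ(7)) = π(2) = 2, π(ρ(8)) = π(5) = 1.
Hence πρ = [7 4 6 5 8 3 2 1].

7 4 6 5 8 3 2 1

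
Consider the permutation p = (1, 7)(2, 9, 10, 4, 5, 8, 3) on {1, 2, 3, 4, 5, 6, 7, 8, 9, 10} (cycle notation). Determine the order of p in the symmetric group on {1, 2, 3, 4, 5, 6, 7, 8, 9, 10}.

14

The disjoint cycles have lengths 7, 2, 1.
Since disjoint cycles commute, ord(p) = lcm(7, 2) = 14.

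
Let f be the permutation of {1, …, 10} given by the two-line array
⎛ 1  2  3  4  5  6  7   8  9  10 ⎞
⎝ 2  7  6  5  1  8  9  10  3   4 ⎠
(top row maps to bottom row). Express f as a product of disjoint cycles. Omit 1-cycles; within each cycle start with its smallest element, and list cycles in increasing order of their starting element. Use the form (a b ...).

Start at 1 and follow images: 1 → 2 → 7 → 9 → 3 → 6 → 8 → 10 → 4 → 5 → 1, giving the cycle (1 2 7 9 3 6 8 10 4 5).
Continuing from each remaining unvisited element yields (1 2 7 9 3 6 8 10 4 5).

(1 2 7 9 3 6 8 10 4 5)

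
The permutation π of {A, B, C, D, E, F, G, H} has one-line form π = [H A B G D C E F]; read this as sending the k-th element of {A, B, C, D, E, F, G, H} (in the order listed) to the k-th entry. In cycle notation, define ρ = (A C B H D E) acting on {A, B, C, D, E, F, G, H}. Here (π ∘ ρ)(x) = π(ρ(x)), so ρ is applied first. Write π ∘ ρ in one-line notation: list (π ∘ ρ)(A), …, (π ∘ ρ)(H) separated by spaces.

(π ∘ ρ)(x) = π(ρ(x)). Computing each image: π(ρ(A)) = π(C) = B, π(ρ(B)) = π(H) = F, π(ρ(C)) = π(B) = A, π(ρ(D)) = π(E) = D, π(ρ(E)) = π(A) = H, π(ρ(F)) = π(F) = C, π(ρ(G)) = π(G) = E, π(ρ(H)) = π(D) = G.
Hence π ∘ ρ = [B F A D H C E G].

B F A D H C E G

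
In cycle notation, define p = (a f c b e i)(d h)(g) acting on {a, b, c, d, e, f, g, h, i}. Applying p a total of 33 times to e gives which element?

f

e lies in the 6-cycle (a f c b e i).
Powers repeat with period 6 on this cycle, and 33 mod 6 = 3, so p^33(e) = p^3(e).
Advancing 3 steps from e: e → i → a → f.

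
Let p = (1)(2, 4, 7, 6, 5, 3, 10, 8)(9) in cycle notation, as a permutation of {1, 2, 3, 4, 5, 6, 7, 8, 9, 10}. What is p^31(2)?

8

2 lies in the 8-cycle (2, 4, 7, 6, 5, 3, 10, 8).
Since the cycle has length 8, p^31 acts on it the same as p^7 (31 mod 8 = 7).
Advancing 7 steps from 2: 2 → 4 → 7 → 6 → 5 → 3 → 10 → 8.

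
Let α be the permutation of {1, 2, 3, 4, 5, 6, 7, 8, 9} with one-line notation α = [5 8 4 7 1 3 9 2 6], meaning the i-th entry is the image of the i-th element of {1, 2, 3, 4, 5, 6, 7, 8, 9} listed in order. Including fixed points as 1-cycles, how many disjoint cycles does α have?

3

The cycle decomposition is (1, 5)(2, 8)(3, 4, 7, 9, 6), which has 3 cycles (counting 1-cycles).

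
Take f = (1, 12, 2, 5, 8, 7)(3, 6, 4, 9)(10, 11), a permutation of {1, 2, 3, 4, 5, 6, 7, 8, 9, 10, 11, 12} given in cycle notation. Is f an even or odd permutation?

The cycle lengths are 6, 4, 2.
A cycle of length ℓ contributes ℓ−1 transpositions, so f is a product of 5 + 3 + 1 = 9 transpositions — odd.

odd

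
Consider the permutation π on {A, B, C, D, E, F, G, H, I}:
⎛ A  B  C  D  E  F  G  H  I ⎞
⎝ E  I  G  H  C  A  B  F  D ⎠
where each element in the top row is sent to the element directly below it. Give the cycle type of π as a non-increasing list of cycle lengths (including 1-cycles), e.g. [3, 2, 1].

[9]

The disjoint cycles are (A E C G B I D H F), with lengths 9 in non-increasing order.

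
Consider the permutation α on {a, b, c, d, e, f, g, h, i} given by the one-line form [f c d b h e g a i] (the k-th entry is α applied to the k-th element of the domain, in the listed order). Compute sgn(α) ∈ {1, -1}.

In disjoint-cycle form the cycle lengths are 4, 3, 1, 1.
A cycle of length ℓ contributes ℓ−1 transpositions, so α is a product of 3 + 2 = 5 transpositions — odd.

-1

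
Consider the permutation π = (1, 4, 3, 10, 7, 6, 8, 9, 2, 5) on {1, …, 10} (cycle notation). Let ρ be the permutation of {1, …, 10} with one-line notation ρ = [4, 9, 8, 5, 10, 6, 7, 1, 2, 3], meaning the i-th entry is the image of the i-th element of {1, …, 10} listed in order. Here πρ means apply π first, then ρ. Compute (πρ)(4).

First apply π: π(4) = 3, then ρ(3) = 8. Thus (πρ)(4) = 8.

8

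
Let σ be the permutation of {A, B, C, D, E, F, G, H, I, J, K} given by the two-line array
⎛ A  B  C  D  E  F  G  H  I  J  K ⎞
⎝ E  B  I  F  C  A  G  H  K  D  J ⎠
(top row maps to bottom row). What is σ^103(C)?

E

Tracing C → I → … returns to C after 8 steps, so C lies in an 8-cycle (A E C I K J D F).
On an 8-cycle, σ^8 is the identity, so σ^103 = σ^7 there (103 ≡ 7 mod 8).
Stepping 7 places around the cycle: C → I → K → J → D → F → A → E.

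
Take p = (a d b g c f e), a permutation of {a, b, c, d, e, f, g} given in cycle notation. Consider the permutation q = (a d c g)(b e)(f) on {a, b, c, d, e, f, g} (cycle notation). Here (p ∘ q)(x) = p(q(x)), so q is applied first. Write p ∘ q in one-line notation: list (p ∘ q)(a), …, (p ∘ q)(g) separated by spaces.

b a c f g e d

(p ∘ q)(x) = p(q(x)). Computing each image: p(q(a)) = p(d) = b, p(q(b)) = p(e) = a, p(q(c)) = p(g) = c, p(q(d)) = p(c) = f, p(q(e)) = p(b) = g, p(q(f)) = p(f) = e, p(q(g)) = p(a) = d.
Hence p ∘ q = [b a c f g e d].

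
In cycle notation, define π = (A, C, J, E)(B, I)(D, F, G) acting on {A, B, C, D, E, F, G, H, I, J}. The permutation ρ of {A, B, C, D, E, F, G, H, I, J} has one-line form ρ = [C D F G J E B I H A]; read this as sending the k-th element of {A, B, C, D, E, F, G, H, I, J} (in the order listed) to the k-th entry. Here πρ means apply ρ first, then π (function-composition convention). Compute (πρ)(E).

(πρ)(E) = π(ρ(E)). ρ(E) = J, then π(J) = E. So (πρ)(E) = E.

E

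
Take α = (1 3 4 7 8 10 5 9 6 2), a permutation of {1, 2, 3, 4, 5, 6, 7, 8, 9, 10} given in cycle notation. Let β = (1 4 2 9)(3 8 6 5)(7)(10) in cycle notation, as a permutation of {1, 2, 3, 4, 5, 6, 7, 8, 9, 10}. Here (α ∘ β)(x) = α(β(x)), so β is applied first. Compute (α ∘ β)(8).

2

β(8) = 6, then α(6) = 2; composing gives (α ∘ β)(8) = 2.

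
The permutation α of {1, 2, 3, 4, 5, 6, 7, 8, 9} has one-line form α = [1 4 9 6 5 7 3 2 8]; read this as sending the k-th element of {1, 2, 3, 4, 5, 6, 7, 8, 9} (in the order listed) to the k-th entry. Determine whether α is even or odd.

In disjoint-cycle form the cycle lengths are 7, 1, 1.
A cycle is odd iff its length is even; α has 0 even-length cycles, so sgn(α) = (−1)^0 and α is even.

even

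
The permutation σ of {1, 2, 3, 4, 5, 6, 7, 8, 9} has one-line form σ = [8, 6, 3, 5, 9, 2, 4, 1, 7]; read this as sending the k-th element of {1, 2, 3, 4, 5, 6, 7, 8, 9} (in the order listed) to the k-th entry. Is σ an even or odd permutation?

odd

In disjoint-cycle form the cycle lengths are 4, 2, 2, 1.
A cycle of length ℓ contributes ℓ−1 transpositions, so σ is a product of 3 + 1 + 1 = 5 transpositions — odd.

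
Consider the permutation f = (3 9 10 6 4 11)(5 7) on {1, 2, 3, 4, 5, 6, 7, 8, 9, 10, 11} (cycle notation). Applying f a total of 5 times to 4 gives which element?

4 lies in the 6-cycle (3 9 10 6 4 11).
Advancing 5 steps from 4: 4 → 11 → 3 → 9 → 10 → 6.

6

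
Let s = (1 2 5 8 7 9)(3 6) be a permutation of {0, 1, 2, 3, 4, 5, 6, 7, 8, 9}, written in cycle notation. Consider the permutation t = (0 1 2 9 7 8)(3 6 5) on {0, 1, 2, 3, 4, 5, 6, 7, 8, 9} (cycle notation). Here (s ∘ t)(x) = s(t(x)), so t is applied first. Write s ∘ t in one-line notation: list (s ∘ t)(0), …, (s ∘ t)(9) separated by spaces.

(s ∘ t)(x) = s(t(x)). Computing each image: s(t(0)) = s(1) = 2, s(t(1)) = s(2) = 5, s(t(2)) = s(9) = 1, s(t(3)) = s(6) = 3, s(t(4)) = s(4) = 4, s(t(5)) = s(3) = 6, s(t(6)) = s(5) = 8, s(t(7)) = s(8) = 7, s(t(8)) = s(0) = 0, s(t(9)) = s(7) = 9.
Hence s ∘ t = [2 5 1 3 4 6 8 7 0 9].

2 5 1 3 4 6 8 7 0 9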